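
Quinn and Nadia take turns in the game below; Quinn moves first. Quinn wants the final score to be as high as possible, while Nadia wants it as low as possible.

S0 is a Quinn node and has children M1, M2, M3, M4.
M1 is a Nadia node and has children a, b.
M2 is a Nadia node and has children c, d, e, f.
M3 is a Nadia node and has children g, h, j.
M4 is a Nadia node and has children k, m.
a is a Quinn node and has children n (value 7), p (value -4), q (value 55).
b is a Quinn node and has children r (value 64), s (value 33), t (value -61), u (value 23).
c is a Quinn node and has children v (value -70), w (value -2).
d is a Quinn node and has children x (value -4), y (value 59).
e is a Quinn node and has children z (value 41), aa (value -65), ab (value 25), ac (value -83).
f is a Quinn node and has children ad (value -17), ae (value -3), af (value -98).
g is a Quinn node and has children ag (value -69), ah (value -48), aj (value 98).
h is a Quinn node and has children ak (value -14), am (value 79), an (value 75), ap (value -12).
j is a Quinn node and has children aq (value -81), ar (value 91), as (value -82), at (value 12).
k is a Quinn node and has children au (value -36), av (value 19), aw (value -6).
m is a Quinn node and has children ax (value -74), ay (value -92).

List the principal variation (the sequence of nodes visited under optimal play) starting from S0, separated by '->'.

S0 -> M3 -> h -> am

a (Quinn): max(7, -4, 55) = 55
b (Quinn): max(64, 33, -61, 23) = 64
M1 (Nadia): min(55, 64) = 55
c (Quinn): max(-70, -2) = -2
d (Quinn): max(-4, 59) = 59
e (Quinn): max(41, -65, 25, -83) = 41
f (Quinn): max(-17, -3, -98) = -3
M2 (Nadia): min(-2, 59, 41, -3) = -3
g (Quinn): max(-69, -48, 98) = 98
h (Quinn): max(-14, 79, 75, -12) = 79
j (Quinn): max(-81, 91, -82, 12) = 91
M3 (Nadia): min(98, 79, 91) = 79
k (Quinn): max(-36, 19, -6) = 19
m (Quinn): max(-74, -92) = -74
M4 (Nadia): min(19, -74) = -74
S0 (Quinn): max(55, -3, 79, -74) = 79
At S0, Quinn picks M3 (highest: 79).
At M3, Nadia picks h (lowest: 79).
At h, Quinn picks am (highest: 79).
Terminal value 79.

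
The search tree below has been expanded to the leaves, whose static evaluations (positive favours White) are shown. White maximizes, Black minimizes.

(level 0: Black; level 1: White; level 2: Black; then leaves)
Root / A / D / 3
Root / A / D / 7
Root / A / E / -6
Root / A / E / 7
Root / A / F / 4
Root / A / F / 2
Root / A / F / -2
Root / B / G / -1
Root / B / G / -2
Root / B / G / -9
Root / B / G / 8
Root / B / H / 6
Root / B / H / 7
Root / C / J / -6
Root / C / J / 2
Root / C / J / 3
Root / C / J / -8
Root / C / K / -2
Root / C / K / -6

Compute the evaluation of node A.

D (Black): min(3, 7) = 3
E (Black): min(-6, 7) = -6
F (Black): min(4, 2, -2) = -2
A (White): max(3, -6, -2) = 3

3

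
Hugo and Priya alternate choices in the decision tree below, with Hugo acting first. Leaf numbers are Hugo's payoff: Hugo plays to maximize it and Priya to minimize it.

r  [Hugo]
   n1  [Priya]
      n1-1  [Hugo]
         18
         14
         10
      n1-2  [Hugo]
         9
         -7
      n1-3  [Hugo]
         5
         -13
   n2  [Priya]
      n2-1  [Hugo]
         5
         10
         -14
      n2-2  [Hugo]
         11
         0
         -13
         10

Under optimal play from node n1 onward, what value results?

n1-1 (Hugo): max(18, 14, 10) = 18
n1-2 (Hugo): max(9, -7) = 9
n1-3 (Hugo): max(5, -13) = 5
n1 (Priya): min(18, 9, 5) = 5

5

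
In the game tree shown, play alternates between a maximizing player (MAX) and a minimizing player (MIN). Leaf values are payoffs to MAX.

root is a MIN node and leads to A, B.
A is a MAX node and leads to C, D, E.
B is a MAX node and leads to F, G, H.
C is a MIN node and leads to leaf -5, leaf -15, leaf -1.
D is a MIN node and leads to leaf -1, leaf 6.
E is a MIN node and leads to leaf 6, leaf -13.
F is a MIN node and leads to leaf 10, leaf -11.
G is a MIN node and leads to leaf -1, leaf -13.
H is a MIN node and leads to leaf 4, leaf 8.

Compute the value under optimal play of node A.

C (MIN): min(-5, -15, -1) = -15
D (MIN): min(-1, 6) = -1
E (MIN): min(6, -13) = -13
A (MAX): max(-15, -1, -13) = -1

-1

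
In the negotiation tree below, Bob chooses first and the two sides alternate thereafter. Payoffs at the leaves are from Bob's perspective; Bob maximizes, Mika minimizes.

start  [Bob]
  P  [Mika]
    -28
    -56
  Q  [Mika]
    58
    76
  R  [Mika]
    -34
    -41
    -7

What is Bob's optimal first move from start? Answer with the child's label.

Q

P (Mika): min(-28, -56) = -56
Q (Mika): min(58, 76) = 58
R (Mika): min(-34, -41, -7) = -41
start (Bob): max(-56, 58, -41) = 58
Bob at start wants the highest of {P=-56, Q=58, R=-41}, so chooses Q.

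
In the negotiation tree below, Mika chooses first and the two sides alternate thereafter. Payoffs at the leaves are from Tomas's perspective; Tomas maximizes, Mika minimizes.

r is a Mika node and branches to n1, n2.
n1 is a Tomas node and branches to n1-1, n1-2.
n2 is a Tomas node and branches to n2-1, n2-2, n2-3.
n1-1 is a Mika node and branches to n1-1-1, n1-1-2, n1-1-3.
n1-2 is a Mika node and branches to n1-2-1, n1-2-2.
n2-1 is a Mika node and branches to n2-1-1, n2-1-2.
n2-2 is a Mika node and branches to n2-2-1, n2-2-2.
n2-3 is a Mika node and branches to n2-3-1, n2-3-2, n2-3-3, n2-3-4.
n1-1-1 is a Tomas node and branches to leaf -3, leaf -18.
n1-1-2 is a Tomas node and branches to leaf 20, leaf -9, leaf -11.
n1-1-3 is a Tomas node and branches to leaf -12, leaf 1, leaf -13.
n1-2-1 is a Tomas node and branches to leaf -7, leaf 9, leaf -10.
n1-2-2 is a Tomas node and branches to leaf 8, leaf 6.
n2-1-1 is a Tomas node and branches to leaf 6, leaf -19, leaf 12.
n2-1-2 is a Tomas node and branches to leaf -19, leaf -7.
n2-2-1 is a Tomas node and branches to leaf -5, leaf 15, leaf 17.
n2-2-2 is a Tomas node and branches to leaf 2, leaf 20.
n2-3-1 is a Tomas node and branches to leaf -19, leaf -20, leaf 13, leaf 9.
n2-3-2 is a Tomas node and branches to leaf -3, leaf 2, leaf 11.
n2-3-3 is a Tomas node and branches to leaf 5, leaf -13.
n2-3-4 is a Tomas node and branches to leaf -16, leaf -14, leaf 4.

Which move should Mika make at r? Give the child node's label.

n1-1-1 (Tomas): max(-3, -18) = -3
n1-1-2 (Tomas): max(20, -9, -11) = 20
n1-1-3 (Tomas): max(-12, 1, -13) = 1
n1-1 (Mika): min(-3, 20, 1) = -3
n1-2-1 (Tomas): max(-7, 9, -10) = 9
n1-2-2 (Tomas): max(8, 6) = 8
n1-2 (Mika): min(9, 8) = 8
n1 (Tomas): max(-3, 8) = 8
n2-1-1 (Tomas): max(6, -19, 12) = 12
n2-1-2 (Tomas): max(-19, -7) = -7
n2-1 (Mika): min(12, -7) = -7
n2-2-1 (Tomas): max(-5, 15, 17) = 17
n2-2-2 (Tomas): max(2, 20) = 20
n2-2 (Mika): min(17, 20) = 17
n2-3-1 (Tomas): max(-19, -20, 13, 9) = 13
n2-3-2 (Tomas): max(-3, 2, 11) = 11
n2-3-3 (Tomas): max(5, -13) = 5
n2-3-4 (Tomas): max(-16, -14, 4) = 4
n2-3 (Mika): min(13, 11, 5, 4) = 4
n2 (Tomas): max(-7, 17, 4) = 17
r (Mika): min(8, 17) = 8
Mika at r wants the lowest of {n1=8, n2=17}, so chooses n1.

n1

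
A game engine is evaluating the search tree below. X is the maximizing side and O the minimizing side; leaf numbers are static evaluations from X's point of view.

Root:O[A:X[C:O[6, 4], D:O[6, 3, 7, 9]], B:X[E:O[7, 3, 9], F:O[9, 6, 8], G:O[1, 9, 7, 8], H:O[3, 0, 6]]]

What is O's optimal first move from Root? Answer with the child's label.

A

C (O): min(6, 4) = 4
D (O): min(6, 3, 7, 9) = 3
A (X): max(4, 3) = 4
E (O): min(7, 3, 9) = 3
F (O): min(9, 6, 8) = 6
G (O): min(1, 9, 7, 8) = 1
H (O): min(3, 0, 6) = 0
B (X): max(3, 6, 1, 0) = 6
Root (O): min(4, 6) = 4
O at Root wants the lowest of {A=4, B=6}, so chooses A.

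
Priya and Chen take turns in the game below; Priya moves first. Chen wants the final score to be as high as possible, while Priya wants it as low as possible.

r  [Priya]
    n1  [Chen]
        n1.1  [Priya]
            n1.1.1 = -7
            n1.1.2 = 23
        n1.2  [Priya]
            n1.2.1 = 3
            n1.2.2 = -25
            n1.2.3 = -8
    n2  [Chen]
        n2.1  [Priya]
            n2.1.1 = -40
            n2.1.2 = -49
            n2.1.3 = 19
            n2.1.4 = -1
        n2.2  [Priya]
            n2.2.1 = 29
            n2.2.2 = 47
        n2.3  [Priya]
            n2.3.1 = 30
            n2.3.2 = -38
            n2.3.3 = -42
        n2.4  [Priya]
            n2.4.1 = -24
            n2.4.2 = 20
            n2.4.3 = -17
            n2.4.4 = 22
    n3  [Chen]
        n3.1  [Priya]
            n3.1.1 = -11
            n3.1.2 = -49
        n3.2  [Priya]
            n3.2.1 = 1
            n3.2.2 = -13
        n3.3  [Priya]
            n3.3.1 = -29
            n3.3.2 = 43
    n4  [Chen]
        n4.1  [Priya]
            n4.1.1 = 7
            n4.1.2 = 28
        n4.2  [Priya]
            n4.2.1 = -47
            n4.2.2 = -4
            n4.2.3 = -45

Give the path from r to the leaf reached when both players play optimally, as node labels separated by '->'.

r -> n3 -> n3.2 -> n3.2.2

n1.1 (Priya): min(-7, 23) = -7
n1.2 (Priya): min(3, -25, -8) = -25
n1 (Chen): max(-7, -25) = -7
n2.1 (Priya): min(-40, -49, 19, -1) = -49
n2.2 (Priya): min(29, 47) = 29
n2.3 (Priya): min(30, -38, -42) = -42
n2.4 (Priya): min(-24, 20, -17, 22) = -24
n2 (Chen): max(-49, 29, -42, -24) = 29
n3.1 (Priya): min(-11, -49) = -49
n3.2 (Priya): min(1, -13) = -13
n3.3 (Priya): min(-29, 43) = -29
n3 (Chen): max(-49, -13, -29) = -13
n4.1 (Priya): min(7, 28) = 7
n4.2 (Priya): min(-47, -4, -45) = -47
n4 (Chen): max(7, -47) = 7
r (Priya): min(-7, 29, -13, 7) = -13
At r, Priya picks n3 (lowest: -13).
At n3, Chen picks n3.2 (highest: -13).
At n3.2, Priya picks n3.2.2 (lowest: -13).
Terminal value -13.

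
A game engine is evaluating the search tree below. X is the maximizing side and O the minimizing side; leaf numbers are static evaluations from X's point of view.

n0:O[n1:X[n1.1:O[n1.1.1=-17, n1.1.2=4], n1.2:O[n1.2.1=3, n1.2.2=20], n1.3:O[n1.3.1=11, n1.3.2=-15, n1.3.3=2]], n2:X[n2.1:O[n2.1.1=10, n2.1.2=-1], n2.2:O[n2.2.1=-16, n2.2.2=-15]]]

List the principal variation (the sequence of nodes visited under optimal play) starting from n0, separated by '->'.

n0 -> n2 -> n2.1 -> n2.1.2

n1.1 (O): min(-17, 4) = -17
n1.2 (O): min(3, 20) = 3
n1.3 (O): min(11, -15, 2) = -15
n1 (X): max(-17, 3, -15) = 3
n2.1 (O): min(10, -1) = -1
n2.2 (O): min(-16, -15) = -16
n2 (X): max(-1, -16) = -1
n0 (O): min(3, -1) = -1
At n0, O picks n2 (lowest: -1).
At n2, X picks n2.1 (highest: -1).
At n2.1, O picks n2.1.2 (lowest: -1).
Terminal value -1.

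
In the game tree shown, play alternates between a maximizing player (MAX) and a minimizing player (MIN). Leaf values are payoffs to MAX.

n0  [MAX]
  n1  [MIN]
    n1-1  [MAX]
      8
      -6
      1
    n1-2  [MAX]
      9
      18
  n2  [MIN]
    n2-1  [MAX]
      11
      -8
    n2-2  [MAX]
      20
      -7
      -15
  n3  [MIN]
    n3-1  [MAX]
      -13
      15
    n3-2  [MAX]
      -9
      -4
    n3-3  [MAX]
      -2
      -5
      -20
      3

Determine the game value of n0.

11

n1-1 (MAX): max(8, -6, 1) = 8
n1-2 (MAX): max(9, 18) = 18
n1 (MIN): min(8, 18) = 8
n2-1 (MAX): max(11, -8) = 11
n2-2 (MAX): max(20, -7, -15) = 20
n2 (MIN): min(11, 20) = 11
n3-1 (MAX): max(-13, 15) = 15
n3-2 (MAX): max(-9, -4) = -4
n3-3 (MAX): max(-2, -5, -20, 3) = 3
n3 (MIN): min(15, -4, 3) = -4
n0 (MAX): max(8, 11, -4) = 11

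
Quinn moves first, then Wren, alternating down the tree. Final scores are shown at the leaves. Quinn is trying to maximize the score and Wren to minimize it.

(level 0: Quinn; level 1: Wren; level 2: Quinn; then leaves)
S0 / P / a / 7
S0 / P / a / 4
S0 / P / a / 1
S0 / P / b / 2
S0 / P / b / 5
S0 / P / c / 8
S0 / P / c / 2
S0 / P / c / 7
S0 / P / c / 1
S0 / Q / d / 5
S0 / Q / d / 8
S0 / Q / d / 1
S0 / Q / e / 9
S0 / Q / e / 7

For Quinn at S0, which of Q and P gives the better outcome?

Q

d (Quinn): max(5, 8, 1) = 8
e (Quinn): max(9, 7) = 9
Q (Wren): min(8, 9) = 8
a (Quinn): max(7, 4, 1) = 7
b (Quinn): max(2, 5) = 5
c (Quinn): max(8, 2, 7, 1) = 8
P (Wren): min(7, 5, 8) = 5
Quinn prefers the higher value; Q=8, P=5. Q is better since 8 > 5.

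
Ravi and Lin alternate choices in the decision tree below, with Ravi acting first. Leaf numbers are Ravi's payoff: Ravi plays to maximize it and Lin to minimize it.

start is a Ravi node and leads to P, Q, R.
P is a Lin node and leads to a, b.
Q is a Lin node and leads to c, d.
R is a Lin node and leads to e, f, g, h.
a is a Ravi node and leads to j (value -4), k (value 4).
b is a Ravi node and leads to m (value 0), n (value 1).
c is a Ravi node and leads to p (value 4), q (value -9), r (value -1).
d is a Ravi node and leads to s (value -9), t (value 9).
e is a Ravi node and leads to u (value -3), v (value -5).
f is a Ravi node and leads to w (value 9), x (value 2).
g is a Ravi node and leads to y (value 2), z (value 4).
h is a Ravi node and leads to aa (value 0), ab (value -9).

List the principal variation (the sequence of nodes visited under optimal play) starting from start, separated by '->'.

start -> Q -> c -> p

a (Ravi): max(-4, 4) = 4
b (Ravi): max(0, 1) = 1
P (Lin): min(4, 1) = 1
c (Ravi): max(4, -9, -1) = 4
d (Ravi): max(-9, 9) = 9
Q (Lin): min(4, 9) = 4
e (Ravi): max(-3, -5) = -3
f (Ravi): max(9, 2) = 9
g (Ravi): max(2, 4) = 4
h (Ravi): max(0, -9) = 0
R (Lin): min(-3, 9, 4, 0) = -3
start (Ravi): max(1, 4, -3) = 4
At start, Ravi picks Q (highest: 4).
At Q, Lin picks c (lowest: 4).
At c, Ravi picks p (highest: 4).
Terminal value 4.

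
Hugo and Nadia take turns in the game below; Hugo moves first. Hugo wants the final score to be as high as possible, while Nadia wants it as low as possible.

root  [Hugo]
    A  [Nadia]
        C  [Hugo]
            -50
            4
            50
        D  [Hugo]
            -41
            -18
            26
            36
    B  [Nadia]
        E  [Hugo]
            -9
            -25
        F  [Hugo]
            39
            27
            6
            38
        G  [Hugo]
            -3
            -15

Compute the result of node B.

-9

E (Hugo): max(-9, -25) = -9
F (Hugo): max(39, 27, 6, 38) = 39
G (Hugo): max(-3, -15) = -3
B (Nadia): min(-9, 39, -3) = -9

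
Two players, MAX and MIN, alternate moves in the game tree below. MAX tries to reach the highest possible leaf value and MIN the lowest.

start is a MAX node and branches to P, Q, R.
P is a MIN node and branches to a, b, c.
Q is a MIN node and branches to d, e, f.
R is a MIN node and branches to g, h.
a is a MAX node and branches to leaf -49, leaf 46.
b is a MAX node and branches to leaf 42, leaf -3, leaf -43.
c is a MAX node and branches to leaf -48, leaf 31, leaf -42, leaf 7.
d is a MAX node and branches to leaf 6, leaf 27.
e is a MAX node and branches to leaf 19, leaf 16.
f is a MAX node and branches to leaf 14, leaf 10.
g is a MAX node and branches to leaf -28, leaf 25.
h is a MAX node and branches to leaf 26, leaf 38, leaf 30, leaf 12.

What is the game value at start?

31

a (MAX): max(-49, 46) = 46
b (MAX): max(42, -3, -43) = 42
c (MAX): max(-48, 31, -42, 7) = 31
P (MIN): min(46, 42, 31) = 31
d (MAX): max(6, 27) = 27
e (MAX): max(19, 16) = 19
f (MAX): max(14, 10) = 14
Q (MIN): min(27, 19, 14) = 14
g (MAX): max(-28, 25) = 25
h (MAX): max(26, 38, 30, 12) = 38
R (MIN): min(25, 38) = 25
start (MAX): max(31, 14, 25) = 31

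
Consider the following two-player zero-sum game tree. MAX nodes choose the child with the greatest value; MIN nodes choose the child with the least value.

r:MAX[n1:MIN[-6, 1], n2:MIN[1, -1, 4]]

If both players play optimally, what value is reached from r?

-1

n1 (MIN): min(-6, 1) = -6
n2 (MIN): min(1, -1, 4) = -1
r (MAX): max(-6, -1) = -1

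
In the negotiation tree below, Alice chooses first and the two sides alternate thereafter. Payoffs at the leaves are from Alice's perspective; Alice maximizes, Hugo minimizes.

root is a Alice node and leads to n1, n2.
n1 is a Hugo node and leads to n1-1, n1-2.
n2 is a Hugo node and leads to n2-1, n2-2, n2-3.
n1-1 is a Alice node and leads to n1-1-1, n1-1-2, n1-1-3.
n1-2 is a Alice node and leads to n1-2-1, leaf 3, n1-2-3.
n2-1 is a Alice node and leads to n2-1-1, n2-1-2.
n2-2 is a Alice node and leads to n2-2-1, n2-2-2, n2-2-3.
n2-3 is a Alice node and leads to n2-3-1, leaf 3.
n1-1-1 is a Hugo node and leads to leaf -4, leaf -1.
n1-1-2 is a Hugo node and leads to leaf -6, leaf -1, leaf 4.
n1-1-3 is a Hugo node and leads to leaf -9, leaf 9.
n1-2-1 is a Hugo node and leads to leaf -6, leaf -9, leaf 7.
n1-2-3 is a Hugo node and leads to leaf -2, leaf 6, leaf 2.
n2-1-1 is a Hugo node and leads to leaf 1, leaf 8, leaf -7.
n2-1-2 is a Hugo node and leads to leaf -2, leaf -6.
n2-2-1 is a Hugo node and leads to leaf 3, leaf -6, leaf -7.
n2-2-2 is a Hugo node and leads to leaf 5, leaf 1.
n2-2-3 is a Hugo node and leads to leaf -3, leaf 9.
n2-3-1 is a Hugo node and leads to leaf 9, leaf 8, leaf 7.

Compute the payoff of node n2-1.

n2-1-1 (Hugo): min(1, 8, -7) = -7
n2-1-2 (Hugo): min(-2, -6) = -6
n2-1 (Alice): max(-7, -6) = -6

-6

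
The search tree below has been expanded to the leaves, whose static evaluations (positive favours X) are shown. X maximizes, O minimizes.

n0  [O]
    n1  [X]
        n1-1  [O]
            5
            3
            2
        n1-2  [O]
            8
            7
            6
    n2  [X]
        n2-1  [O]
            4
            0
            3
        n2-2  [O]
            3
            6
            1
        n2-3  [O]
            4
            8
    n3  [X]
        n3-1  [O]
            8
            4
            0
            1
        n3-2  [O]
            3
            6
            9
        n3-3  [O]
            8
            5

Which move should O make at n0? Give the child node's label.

n2

n1-1 (O): min(5, 3, 2) = 2
n1-2 (O): min(8, 7, 6) = 6
n1 (X): max(2, 6) = 6
n2-1 (O): min(4, 0, 3) = 0
n2-2 (O): min(3, 6, 1) = 1
n2-3 (O): min(4, 8) = 4
n2 (X): max(0, 1, 4) = 4
n3-1 (O): min(8, 4, 0, 1) = 0
n3-2 (O): min(3, 6, 9) = 3
n3-3 (O): min(8, 5) = 5
n3 (X): max(0, 3, 5) = 5
n0 (O): min(6, 4, 5) = 4
O at n0 wants the lowest of {n1=6, n2=4, n3=5}, so chooses n2.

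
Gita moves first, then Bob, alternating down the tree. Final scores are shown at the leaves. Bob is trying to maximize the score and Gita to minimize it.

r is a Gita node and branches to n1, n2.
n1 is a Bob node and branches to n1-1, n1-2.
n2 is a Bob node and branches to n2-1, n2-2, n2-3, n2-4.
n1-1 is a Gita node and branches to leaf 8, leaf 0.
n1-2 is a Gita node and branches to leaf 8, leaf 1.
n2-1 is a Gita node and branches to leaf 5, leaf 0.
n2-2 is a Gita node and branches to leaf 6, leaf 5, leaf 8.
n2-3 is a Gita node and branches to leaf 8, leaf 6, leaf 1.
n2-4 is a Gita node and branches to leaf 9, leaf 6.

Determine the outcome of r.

1

n1-1 (Gita): min(8, 0) = 0
n1-2 (Gita): min(8, 1) = 1
n1 (Bob): max(0, 1) = 1
n2-1 (Gita): min(5, 0) = 0
n2-2 (Gita): min(6, 5, 8) = 5
n2-3 (Gita): min(8, 6, 1) = 1
n2-4 (Gita): min(9, 6) = 6
n2 (Bob): max(0, 5, 1, 6) = 6
r (Gita): min(1, 6) = 1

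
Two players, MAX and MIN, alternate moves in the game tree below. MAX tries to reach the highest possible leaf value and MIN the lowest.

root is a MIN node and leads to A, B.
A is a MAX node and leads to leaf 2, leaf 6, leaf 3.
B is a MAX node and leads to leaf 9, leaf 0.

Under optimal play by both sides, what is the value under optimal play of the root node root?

A (MAX): max(2, 6, 3) = 6
B (MAX): max(9, 0) = 9
root (MIN): min(6, 9) = 6

6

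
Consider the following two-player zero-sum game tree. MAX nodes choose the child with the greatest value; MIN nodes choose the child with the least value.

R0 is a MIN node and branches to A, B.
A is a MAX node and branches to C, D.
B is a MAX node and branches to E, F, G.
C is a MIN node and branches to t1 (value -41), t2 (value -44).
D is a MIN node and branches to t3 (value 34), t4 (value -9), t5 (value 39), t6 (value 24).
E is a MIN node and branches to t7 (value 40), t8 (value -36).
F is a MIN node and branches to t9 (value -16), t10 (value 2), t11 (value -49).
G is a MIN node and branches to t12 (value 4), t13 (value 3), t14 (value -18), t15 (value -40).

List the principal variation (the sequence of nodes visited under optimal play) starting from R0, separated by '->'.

C (MIN): min(-41, -44) = -44
D (MIN): min(34, -9, 39, 24) = -9
A (MAX): max(-44, -9) = -9
E (MIN): min(40, -36) = -36
F (MIN): min(-16, 2, -49) = -49
G (MIN): min(4, 3, -18, -40) = -40
B (MAX): max(-36, -49, -40) = -36
R0 (MIN): min(-9, -36) = -36
At R0, MIN picks B (lowest: -36).
At B, MAX picks E (highest: -36).
At E, MIN picks t8 (lowest: -36).
Terminal value -36.

R0 -> B -> E -> t8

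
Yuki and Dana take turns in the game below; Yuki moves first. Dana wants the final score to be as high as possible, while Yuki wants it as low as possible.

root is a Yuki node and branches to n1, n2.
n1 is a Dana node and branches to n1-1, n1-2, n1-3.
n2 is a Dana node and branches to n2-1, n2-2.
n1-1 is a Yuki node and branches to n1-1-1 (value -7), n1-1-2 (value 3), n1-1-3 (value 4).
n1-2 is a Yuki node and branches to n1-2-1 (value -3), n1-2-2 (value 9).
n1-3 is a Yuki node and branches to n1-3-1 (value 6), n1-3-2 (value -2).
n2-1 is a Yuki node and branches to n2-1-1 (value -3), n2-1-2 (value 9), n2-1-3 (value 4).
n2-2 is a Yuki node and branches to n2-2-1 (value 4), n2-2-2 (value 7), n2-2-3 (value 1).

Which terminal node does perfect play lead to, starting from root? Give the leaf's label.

n1-1 (Yuki): min(-7, 3, 4) = -7
n1-2 (Yuki): min(-3, 9) = -3
n1-3 (Yuki): min(6, -2) = -2
n1 (Dana): max(-7, -3, -2) = -2
n2-1 (Yuki): min(-3, 9, 4) = -3
n2-2 (Yuki): min(4, 7, 1) = 1
n2 (Dana): max(-3, 1) = 1
root (Yuki): min(-2, 1) = -2
At root, Yuki picks n1 (lowest: -2).
At n1, Dana picks n1-3 (highest: -2).
At n1-3, Yuki picks n1-3-2 (lowest: -2).
Terminal value -2.

n1-3-2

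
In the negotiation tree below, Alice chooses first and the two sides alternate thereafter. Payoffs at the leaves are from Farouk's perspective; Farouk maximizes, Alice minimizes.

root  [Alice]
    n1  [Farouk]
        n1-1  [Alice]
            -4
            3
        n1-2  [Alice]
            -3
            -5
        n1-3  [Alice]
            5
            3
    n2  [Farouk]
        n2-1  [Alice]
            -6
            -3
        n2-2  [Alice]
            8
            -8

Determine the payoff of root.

n1-1 (Alice): min(-4, 3) = -4
n1-2 (Alice): min(-3, -5) = -5
n1-3 (Alice): min(5, 3) = 3
n1 (Farouk): max(-4, -5, 3) = 3
n2-1 (Alice): min(-6, -3) = -6
n2-2 (Alice): min(8, -8) = -8
n2 (Farouk): max(-6, -8) = -6
root (Alice): min(3, -6) = -6

-6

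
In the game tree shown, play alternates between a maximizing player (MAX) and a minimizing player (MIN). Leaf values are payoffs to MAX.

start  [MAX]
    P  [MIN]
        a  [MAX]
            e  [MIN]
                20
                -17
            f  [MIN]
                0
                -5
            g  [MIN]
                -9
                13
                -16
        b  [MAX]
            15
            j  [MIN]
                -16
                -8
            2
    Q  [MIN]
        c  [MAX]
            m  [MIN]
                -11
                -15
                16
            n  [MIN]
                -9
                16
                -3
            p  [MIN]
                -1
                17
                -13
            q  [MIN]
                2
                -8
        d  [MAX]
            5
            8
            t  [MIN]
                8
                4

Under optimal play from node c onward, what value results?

m (MIN): min(-11, -15, 16) = -15
n (MIN): min(-9, 16, -3) = -9
p (MIN): min(-1, 17, -13) = -13
q (MIN): min(2, -8) = -8
c (MAX): max(-15, -9, -13, -8) = -8

-8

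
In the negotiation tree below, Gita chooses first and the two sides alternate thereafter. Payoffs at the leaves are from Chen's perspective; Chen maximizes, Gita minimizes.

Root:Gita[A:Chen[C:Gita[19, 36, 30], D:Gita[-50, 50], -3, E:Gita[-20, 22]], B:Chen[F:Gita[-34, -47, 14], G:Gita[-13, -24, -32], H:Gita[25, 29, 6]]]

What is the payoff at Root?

C (Gita): min(19, 36, 30) = 19
D (Gita): min(-50, 50) = -50
E (Gita): min(-20, 22) = -20
A (Chen): max(19, -50, -3, -20) = 19
F (Gita): min(-34, -47, 14) = -47
G (Gita): min(-13, -24, -32) = -32
H (Gita): min(25, 29, 6) = 6
B (Chen): max(-47, -32, 6) = 6
Root (Gita): min(19, 6) = 6

6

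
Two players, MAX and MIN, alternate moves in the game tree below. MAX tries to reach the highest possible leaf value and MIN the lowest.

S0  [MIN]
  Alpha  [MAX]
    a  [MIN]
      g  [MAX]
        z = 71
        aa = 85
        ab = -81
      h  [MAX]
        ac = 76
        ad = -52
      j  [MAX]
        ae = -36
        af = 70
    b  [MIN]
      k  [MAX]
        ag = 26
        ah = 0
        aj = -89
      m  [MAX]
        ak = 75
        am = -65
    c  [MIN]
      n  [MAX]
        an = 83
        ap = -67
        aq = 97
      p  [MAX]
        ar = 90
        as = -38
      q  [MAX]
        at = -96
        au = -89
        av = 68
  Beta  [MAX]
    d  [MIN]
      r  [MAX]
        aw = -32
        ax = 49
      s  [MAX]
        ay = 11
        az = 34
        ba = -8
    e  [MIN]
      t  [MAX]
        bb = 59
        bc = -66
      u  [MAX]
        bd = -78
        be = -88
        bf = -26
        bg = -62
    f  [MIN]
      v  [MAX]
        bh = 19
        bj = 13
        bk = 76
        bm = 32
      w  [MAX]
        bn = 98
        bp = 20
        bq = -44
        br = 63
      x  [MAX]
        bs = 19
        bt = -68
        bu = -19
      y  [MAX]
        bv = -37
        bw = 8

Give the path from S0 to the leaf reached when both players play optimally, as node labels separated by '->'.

S0 -> Beta -> d -> s -> az

g (MAX): max(71, 85, -81) = 85
h (MAX): max(76, -52) = 76
j (MAX): max(-36, 70) = 70
a (MIN): min(85, 76, 70) = 70
k (MAX): max(26, 0, -89) = 26
m (MAX): max(75, -65) = 75
b (MIN): min(26, 75) = 26
n (MAX): max(83, -67, 97) = 97
p (MAX): max(90, -38) = 90
q (MAX): max(-96, -89, 68) = 68
c (MIN): min(97, 90, 68) = 68
Alpha (MAX): max(70, 26, 68) = 70
r (MAX): max(-32, 49) = 49
s (MAX): max(11, 34, -8) = 34
d (MIN): min(49, 34) = 34
t (MAX): max(59, -66) = 59
u (MAX): max(-78, -88, -26, -62) = -26
e (MIN): min(59, -26) = -26
v (MAX): max(19, 13, 76, 32) = 76
w (MAX): max(98, 20, -44, 63) = 98
x (MAX): max(19, -68, -19) = 19
y (MAX): max(-37, 8) = 8
f (MIN): min(76, 98, 19, 8) = 8
Beta (MAX): max(34, -26, 8) = 34
S0 (MIN): min(70, 34) = 34
At S0, MIN picks Beta (lowest: 34).
At Beta, MAX picks d (highest: 34).
At d, MIN picks s (lowest: 34).
At s, MAX picks az (highest: 34).
Terminal value 34.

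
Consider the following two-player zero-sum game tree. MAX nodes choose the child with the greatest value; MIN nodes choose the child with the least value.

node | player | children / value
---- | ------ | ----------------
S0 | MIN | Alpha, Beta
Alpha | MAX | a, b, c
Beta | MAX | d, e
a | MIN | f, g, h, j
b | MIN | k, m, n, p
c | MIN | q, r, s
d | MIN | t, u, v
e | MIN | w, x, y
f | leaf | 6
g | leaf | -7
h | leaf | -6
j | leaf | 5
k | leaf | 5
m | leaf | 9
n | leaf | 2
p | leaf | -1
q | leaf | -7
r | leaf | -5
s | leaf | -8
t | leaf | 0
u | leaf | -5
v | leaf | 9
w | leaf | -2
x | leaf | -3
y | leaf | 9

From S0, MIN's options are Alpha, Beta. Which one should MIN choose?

Beta

a (MIN): min(6, -7, -6, 5) = -7
b (MIN): min(5, 9, 2, -1) = -1
c (MIN): min(-7, -5, -8) = -8
Alpha (MAX): max(-7, -1, -8) = -1
d (MIN): min(0, -5, 9) = -5
e (MIN): min(-2, -3, 9) = -3
Beta (MAX): max(-5, -3) = -3
S0 (MIN): min(-1, -3) = -3
MIN at S0 wants the lowest of {Alpha=-1, Beta=-3}, so chooses Beta.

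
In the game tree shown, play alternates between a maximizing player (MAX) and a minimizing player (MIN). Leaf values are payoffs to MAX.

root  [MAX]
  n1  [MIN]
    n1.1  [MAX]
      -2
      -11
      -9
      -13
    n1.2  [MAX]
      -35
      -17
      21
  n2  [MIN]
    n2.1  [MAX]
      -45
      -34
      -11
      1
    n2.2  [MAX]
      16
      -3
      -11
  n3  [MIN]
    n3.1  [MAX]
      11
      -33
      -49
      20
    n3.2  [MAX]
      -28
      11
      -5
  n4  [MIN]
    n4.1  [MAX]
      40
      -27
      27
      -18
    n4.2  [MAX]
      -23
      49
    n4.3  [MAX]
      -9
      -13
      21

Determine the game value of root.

n1.1 (MAX): max(-2, -11, -9, -13) = -2
n1.2 (MAX): max(-35, -17, 21) = 21
n1 (MIN): min(-2, 21) = -2
n2.1 (MAX): max(-45, -34, -11, 1) = 1
n2.2 (MAX): max(16, -3, -11) = 16
n2 (MIN): min(1, 16) = 1
n3.1 (MAX): max(11, -33, -49, 20) = 20
n3.2 (MAX): max(-28, 11, -5) = 11
n3 (MIN): min(20, 11) = 11
n4.1 (MAX): max(40, -27, 27, -18) = 40
n4.2 (MAX): max(-23, 49) = 49
n4.3 (MAX): max(-9, -13, 21) = 21
n4 (MIN): min(40, 49, 21) = 21
root (MAX): max(-2, 1, 11, 21) = 21

21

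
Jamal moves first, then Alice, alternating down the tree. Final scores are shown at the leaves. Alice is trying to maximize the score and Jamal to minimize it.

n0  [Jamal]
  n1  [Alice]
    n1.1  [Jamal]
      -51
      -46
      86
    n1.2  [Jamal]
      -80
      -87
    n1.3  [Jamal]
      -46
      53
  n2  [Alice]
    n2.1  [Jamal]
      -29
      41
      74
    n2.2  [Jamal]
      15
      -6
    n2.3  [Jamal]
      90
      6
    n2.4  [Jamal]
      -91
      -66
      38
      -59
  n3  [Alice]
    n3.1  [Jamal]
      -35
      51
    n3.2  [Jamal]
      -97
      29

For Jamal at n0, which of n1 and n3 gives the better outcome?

n1

n1.1 (Jamal): min(-51, -46, 86) = -51
n1.2 (Jamal): min(-80, -87) = -87
n1.3 (Jamal): min(-46, 53) = -46
n1 (Alice): max(-51, -87, -46) = -46
n3.1 (Jamal): min(-35, 51) = -35
n3.2 (Jamal): min(-97, 29) = -97
n3 (Alice): max(-35, -97) = -35
Jamal prefers the lower value; n1=-46, n3=-35. n1 is better since -46 < -35.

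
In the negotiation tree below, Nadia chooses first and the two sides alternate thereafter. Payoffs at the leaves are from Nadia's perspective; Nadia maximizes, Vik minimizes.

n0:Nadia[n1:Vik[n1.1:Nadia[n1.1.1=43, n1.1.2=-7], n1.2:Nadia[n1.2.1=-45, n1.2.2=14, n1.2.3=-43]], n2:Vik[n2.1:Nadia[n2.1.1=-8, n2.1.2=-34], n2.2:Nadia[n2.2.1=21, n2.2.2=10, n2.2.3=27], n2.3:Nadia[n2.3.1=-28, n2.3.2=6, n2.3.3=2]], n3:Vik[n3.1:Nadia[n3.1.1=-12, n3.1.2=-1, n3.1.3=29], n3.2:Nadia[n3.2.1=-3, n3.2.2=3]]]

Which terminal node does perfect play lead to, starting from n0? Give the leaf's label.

n1.2.2

n1.1 (Nadia): max(43, -7) = 43
n1.2 (Nadia): max(-45, 14, -43) = 14
n1 (Vik): min(43, 14) = 14
n2.1 (Nadia): max(-8, -34) = -8
n2.2 (Nadia): max(21, 10, 27) = 27
n2.3 (Nadia): max(-28, 6, 2) = 6
n2 (Vik): min(-8, 27, 6) = -8
n3.1 (Nadia): max(-12, -1, 29) = 29
n3.2 (Nadia): max(-3, 3) = 3
n3 (Vik): min(29, 3) = 3
n0 (Nadia): max(14, -8, 3) = 14
At n0, Nadia picks n1 (highest: 14).
At n1, Vik picks n1.2 (lowest: 14).
At n1.2, Nadia picks n1.2.2 (highest: 14).
Terminal value 14.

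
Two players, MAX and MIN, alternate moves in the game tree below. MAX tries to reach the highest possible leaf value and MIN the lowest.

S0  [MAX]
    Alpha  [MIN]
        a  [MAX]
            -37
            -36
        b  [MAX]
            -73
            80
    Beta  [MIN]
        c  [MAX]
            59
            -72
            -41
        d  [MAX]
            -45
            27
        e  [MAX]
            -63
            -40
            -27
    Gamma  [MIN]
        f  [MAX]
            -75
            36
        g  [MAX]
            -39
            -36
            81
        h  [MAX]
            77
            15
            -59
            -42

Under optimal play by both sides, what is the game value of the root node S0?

36

a (MAX): max(-37, -36) = -36
b (MAX): max(-73, 80) = 80
Alpha (MIN): min(-36, 80) = -36
c (MAX): max(59, -72, -41) = 59
d (MAX): max(-45, 27) = 27
e (MAX): max(-63, -40, -27) = -27
Beta (MIN): min(59, 27, -27) = -27
f (MAX): max(-75, 36) = 36
g (MAX): max(-39, -36, 81) = 81
h (MAX): max(77, 15, -59, -42) = 77
Gamma (MIN): min(36, 81, 77) = 36
S0 (MAX): max(-36, -27, 36) = 36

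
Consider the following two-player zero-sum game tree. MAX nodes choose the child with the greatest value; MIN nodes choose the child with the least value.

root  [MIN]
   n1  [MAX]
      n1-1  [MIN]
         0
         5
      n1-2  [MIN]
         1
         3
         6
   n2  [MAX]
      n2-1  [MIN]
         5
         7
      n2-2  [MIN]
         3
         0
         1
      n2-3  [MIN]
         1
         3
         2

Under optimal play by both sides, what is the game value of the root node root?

1

n1-1 (MIN): min(0, 5) = 0
n1-2 (MIN): min(1, 3, 6) = 1
n1 (MAX): max(0, 1) = 1
n2-1 (MIN): min(5, 7) = 5
n2-2 (MIN): min(3, 0, 1) = 0
n2-3 (MIN): min(1, 3, 2) = 1
n2 (MAX): max(5, 0, 1) = 5
root (MIN): min(1, 5) = 1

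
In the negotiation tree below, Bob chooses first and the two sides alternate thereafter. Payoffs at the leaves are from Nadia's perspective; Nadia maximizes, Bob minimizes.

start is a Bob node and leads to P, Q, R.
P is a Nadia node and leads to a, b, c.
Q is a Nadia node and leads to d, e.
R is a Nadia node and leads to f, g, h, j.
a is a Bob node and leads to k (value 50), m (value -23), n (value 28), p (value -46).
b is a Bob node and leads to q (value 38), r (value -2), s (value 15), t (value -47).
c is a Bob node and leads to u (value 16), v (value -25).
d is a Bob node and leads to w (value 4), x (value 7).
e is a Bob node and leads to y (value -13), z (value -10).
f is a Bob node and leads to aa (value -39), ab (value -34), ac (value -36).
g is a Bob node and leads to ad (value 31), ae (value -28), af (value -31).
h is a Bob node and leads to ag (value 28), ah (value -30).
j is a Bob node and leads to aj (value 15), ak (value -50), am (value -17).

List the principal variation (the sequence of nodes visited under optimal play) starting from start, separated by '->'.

a (Bob): min(50, -23, 28, -46) = -46
b (Bob): min(38, -2, 15, -47) = -47
c (Bob): min(16, -25) = -25
P (Nadia): max(-46, -47, -25) = -25
d (Bob): min(4, 7) = 4
e (Bob): min(-13, -10) = -13
Q (Nadia): max(4, -13) = 4
f (Bob): min(-39, -34, -36) = -39
g (Bob): min(31, -28, -31) = -31
h (Bob): min(28, -30) = -30
j (Bob): min(15, -50, -17) = -50
R (Nadia): max(-39, -31, -30, -50) = -30
start (Bob): min(-25, 4, -30) = -30
At start, Bob picks R (lowest: -30).
At R, Nadia picks h (highest: -30).
At h, Bob picks ah (lowest: -30).
Terminal value -30.

start -> R -> h -> ah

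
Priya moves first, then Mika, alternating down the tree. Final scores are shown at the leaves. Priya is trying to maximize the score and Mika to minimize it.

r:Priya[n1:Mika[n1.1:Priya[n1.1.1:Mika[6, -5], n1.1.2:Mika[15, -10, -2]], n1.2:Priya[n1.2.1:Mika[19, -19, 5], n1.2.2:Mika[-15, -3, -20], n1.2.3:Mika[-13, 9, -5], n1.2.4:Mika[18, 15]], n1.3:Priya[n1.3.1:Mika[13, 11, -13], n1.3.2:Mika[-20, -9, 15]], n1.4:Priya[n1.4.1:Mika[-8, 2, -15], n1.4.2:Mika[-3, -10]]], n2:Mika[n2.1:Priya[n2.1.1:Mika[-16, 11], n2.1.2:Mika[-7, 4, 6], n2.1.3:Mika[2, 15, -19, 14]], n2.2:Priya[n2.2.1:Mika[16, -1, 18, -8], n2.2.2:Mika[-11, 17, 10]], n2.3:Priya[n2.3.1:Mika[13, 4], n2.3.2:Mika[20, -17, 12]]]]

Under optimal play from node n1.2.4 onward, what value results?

n1.2.4 (Mika): min(18, 15) = 15

15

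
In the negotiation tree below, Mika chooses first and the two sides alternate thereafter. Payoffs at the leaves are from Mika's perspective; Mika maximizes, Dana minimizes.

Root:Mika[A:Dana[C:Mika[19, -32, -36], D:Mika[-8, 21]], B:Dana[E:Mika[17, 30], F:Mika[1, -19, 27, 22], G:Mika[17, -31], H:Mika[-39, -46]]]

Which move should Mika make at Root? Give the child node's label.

C (Mika): max(19, -32, -36) = 19
D (Mika): max(-8, 21) = 21
A (Dana): min(19, 21) = 19
E (Mika): max(17, 30) = 30
F (Mika): max(1, -19, 27, 22) = 27
G (Mika): max(17, -31) = 17
H (Mika): max(-39, -46) = -39
B (Dana): min(30, 27, 17, -39) = -39
Root (Mika): max(19, -39) = 19
Mika at Root wants the highest of {A=19, B=-39}, so chooses A.

A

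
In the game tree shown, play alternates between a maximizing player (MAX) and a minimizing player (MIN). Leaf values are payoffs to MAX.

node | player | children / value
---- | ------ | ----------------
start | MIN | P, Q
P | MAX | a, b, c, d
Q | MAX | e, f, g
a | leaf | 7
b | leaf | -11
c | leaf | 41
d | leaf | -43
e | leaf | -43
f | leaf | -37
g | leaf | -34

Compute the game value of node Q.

-34

Q (MAX): max(-43, -37, -34) = -34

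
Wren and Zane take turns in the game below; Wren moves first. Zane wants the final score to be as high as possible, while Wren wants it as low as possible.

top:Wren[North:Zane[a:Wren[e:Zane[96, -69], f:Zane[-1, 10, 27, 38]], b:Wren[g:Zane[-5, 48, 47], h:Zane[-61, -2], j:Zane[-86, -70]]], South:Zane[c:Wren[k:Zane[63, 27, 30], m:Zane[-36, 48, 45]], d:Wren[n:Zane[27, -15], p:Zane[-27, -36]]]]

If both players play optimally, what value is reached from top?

38

e (Zane): max(96, -69) = 96
f (Zane): max(-1, 10, 27, 38) = 38
a (Wren): min(96, 38) = 38
g (Zane): max(-5, 48, 47) = 48
h (Zane): max(-61, -2) = -2
j (Zane): max(-86, -70) = -70
b (Wren): min(48, -2, -70) = -70
North (Zane): max(38, -70) = 38
k (Zane): max(63, 27, 30) = 63
m (Zane): max(-36, 48, 45) = 48
c (Wren): min(63, 48) = 48
n (Zane): max(27, -15) = 27
p (Zane): max(-27, -36) = -27
d (Wren): min(27, -27) = -27
South (Zane): max(48, -27) = 48
top (Wren): min(38, 48) = 38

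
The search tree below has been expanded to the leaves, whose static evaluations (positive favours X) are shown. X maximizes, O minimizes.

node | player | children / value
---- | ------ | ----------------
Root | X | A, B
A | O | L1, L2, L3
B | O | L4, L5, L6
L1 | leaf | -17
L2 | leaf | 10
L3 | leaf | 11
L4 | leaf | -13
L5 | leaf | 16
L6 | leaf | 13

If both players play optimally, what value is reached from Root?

A (O): min(-17, 10, 11) = -17
B (O): min(-13, 16, 13) = -13
Root (X): max(-17, -13) = -13

-13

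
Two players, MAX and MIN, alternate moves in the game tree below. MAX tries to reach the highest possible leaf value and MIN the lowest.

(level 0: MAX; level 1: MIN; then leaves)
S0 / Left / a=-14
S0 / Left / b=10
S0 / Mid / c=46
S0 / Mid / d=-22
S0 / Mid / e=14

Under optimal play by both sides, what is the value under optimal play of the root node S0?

Left (MIN): min(-14, 10) = -14
Mid (MIN): min(46, -22, 14) = -22
S0 (MAX): max(-14, -22) = -14

-14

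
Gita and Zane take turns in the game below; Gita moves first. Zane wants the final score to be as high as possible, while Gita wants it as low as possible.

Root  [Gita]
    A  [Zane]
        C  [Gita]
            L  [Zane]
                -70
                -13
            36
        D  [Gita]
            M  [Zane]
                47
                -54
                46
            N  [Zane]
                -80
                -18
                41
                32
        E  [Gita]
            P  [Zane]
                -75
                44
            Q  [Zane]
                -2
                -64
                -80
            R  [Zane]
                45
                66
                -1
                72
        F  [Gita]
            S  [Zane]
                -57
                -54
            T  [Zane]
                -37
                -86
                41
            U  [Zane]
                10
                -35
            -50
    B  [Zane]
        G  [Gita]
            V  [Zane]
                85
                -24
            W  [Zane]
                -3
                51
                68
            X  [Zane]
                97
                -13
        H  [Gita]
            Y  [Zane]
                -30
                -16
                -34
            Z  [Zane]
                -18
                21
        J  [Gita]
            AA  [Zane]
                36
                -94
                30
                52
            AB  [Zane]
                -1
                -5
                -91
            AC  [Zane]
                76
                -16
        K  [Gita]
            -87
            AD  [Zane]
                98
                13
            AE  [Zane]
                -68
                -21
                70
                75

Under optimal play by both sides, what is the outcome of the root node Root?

L (Zane): max(-70, -13) = -13
C (Gita): min(-13, 36) = -13
M (Zane): max(47, -54, 46) = 47
N (Zane): max(-80, -18, 41, 32) = 41
D (Gita): min(47, 41) = 41
P (Zane): max(-75, 44) = 44
Q (Zane): max(-2, -64, -80) = -2
R (Zane): max(45, 66, -1, 72) = 72
E (Gita): min(44, -2, 72) = -2
S (Zane): max(-57, -54) = -54
T (Zane): max(-37, -86, 41) = 41
U (Zane): max(10, -35) = 10
F (Gita): min(-54, 41, 10, -50) = -54
A (Zane): max(-13, 41, -2, -54) = 41
V (Zane): max(85, -24) = 85
W (Zane): max(-3, 51, 68) = 68
X (Zane): max(97, -13) = 97
G (Gita): min(85, 68, 97) = 68
Y (Zane): max(-30, -16, -34) = -16
Z (Zane): max(-18, 21) = 21
H (Gita): min(-16, 21) = -16
AA (Zane): max(36, -94, 30, 52) = 52
AB (Zane): max(-1, -5, -91) = -1
AC (Zane): max(76, -16) = 76
J (Gita): min(52, -1, 76) = -1
AD (Zane): max(98, 13) = 98
AE (Zane): max(-68, -21, 70, 75) = 75
K (Gita): min(-87, 98, 75) = -87
B (Zane): max(68, -16, -1, -87) = 68
Root (Gita): min(41, 68) = 41

41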